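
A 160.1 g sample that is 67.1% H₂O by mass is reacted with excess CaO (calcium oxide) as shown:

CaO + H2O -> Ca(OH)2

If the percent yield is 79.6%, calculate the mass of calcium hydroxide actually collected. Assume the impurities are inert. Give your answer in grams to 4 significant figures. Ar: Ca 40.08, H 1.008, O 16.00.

Pure H2O available = 160.1 g × 0.671 = 107.43 g.
M(H2O) = 2(1.008) + 16.00 = 18.016 g/mol.
M(Ca(OH)2) = 40.08 + 2(16.00) + 2(1.008) = 74.096 g/mol.
n(H2O) = 107.43 g / 18.016 g/mol = 5.9629 mol.
From the equation the H2O:Ca(OH)2 mole ratio is 1:1, so n(Ca(OH)2) = 5.9629 × 1/1 = 5.9629 mol.
Mass of Ca(OH)2 = 5.9629 mol × 74.096 g/mol = 441.82 g.
Actual mass collected = 441.82 g × 0.796 = 351.69 g.

351.7 g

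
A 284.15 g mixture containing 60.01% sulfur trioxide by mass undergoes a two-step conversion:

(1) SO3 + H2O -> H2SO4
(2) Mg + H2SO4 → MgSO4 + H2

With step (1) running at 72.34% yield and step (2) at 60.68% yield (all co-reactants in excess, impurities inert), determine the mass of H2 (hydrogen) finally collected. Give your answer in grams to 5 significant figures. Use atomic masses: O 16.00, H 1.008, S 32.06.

Pure SO3 = 284.15 × 0.6001 = 170.518 g.
M(SO3) = 32.06 + 3(16.00) = 80.06 g/mol.
M(H2) = 2(1.008) = 2.016 g/mol.
n(SO3) = 170.518 / 80.06 = 2.12988 mol.
Step 1 (SO3:H2SO4 = 1:1): theoretical n(H2SO4) = 2.12988 mol; at 72.34% yield, n(H2SO4) = 1.54076 mol.
Step 2 (H2SO4:H2 = 1:1): theoretical n(H2) = 1.54076 mol, so theoretical mass = 1.54076 × 2.016 = 3.10617 g.
At 60.68% yield, actual mass of H2 = 3.10617 × 0.6068 = 1.88482 g.

1.8848 g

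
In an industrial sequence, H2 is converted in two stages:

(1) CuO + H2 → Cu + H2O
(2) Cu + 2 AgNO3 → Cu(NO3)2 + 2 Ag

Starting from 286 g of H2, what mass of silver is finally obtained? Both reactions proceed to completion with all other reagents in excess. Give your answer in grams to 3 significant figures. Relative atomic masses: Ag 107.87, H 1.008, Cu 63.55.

M(H2) = 2(1.008) = 2.016 g/mol.
M(Ag) = 107.87 g/mol.
n(H2) = 286.0 / 2.016 = 141.9 mol.
Step 1 gives a 1:1 ratio of H2 to Cu, so n(Cu) = 141.9 mol.
In step 2 the Cu:Ag ratio is 1:2, so n(Ag) = 283.7 mol.
Mass of Ag = 283.7 × 107.87 = 30610 g.

30600 g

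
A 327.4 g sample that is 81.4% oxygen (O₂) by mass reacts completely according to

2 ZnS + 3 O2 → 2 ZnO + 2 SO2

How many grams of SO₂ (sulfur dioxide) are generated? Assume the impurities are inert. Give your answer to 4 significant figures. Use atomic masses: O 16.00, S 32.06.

Mass of pure O2 = 327.4 g × 0.814 = 266.50 g.
M(O2) = 2(16.00) = 32.00 g/mol.
M(SO2) = 32.06 + 2(16.00) = 64.06 g/mol.
n(O2) = 266.50 g / 32.00 g/mol = 8.3282 mol.
From the equation the O2:SO2 mole ratio is 3:2, so n(SO2) = 8.3282 × 2/3 = 5.5522 mol.
Mass of SO2 = 5.5522 mol × 64.06 g/mol = 355.67 g.

355.7 g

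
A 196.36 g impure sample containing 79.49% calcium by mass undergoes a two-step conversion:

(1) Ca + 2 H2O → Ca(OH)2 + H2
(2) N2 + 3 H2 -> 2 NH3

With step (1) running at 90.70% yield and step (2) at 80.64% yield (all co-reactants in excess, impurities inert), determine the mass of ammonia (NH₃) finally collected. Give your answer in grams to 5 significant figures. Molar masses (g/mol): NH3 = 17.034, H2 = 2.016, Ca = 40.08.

Pure Ca = 196.36 × 0.7949 = 156.087 g.
n(Ca) = 156.087 / 40.08 = 3.89438 mol.
Step 1 (Ca:H2 = 1:1): theoretical n(H2) = 3.89438 mol; at 90.70% yield, n(H2) = 3.53220 mol.
Step 2 (H2:NH3 = 3:2): theoretical n(NH3) = 2.35480 mol, so theoretical mass = 2.35480 × 17.034 = 40.1116 g.
At 80.64% yield, actual mass of NH3 = 40.1116 × 0.8064 = 32.3460 g.

32.346 g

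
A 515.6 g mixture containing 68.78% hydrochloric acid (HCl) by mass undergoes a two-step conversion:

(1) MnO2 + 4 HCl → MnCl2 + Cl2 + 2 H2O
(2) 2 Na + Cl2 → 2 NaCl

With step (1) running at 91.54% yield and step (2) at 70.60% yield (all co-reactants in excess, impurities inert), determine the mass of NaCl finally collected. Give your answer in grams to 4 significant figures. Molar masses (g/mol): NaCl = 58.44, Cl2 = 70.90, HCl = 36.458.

Pure HCl = 515.6 × 0.6878 = 354.63 g.
n(HCl) = 354.63 / 36.458 = 9.7271 mol.
Step 1 (HCl:Cl2 = 4:1): theoretical n(Cl2) = 2.4318 mol; at 91.54% yield, n(Cl2) = 2.2260 mol.
Step 2 (Cl2:NaCl = 1:2): theoretical n(NaCl) = 4.4521 mol, so theoretical mass = 4.4521 × 58.44 = 260.18 g.
At 70.60% yield, actual mass of NaCl = 260.18 × 0.7060 = 183.69 g.

183.7 g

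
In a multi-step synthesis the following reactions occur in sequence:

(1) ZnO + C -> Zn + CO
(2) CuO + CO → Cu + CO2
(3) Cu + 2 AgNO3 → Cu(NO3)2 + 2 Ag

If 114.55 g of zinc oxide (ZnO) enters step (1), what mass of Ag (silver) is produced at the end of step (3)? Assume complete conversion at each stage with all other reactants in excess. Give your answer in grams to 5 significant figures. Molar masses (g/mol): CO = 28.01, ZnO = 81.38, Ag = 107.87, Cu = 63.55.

n(ZnO) = 114.55 / 81.38 = 1.40759 mol.
Reaction (1): ZnO→CO ratio 1:1 ⇒ n(CO) = 1.40759 mol.
Reaction (2): CO→Cu ratio 1:1 ⇒ n(Cu) = 1.40759 mol.
Reaction (3): Cu→Ag ratio 1:2 ⇒ n(Ag) = 2.81519 mol.
Mass of Ag = 2.81519 × 107.87 = 303.674 g.

303.67 g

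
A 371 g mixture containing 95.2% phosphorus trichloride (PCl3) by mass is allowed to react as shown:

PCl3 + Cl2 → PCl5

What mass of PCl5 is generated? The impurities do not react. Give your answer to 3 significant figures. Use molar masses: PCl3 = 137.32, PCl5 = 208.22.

536 g

Mass of pure PCl3 = 371 g × 0.952 = 353.2 g.
n(PCl3) = 353.2 g / 137.32 g/mol = 2.572 mol.
From the equation the PCl3:PCl5 mole ratio is 1:1, so n(PCl5) = 2.572 × 1/1 = 2.572 mol.
Mass of PCl5 = 2.572 mol × 208.22 g/mol = 535.5 g.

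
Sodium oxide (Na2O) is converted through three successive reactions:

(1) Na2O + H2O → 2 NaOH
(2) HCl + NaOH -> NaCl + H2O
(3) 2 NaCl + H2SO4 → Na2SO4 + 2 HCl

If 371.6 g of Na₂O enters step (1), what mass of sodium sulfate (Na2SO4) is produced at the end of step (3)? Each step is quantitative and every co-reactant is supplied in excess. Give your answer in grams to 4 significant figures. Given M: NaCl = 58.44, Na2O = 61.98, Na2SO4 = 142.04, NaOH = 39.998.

851.6 g

n(Na2O) = 371.6 / 61.98 = 5.9955 mol.
Reaction (1): Na2O→NaOH ratio 1:2 ⇒ n(NaOH) = 11.991 mol.
Reaction (2): NaOH→NaCl ratio 1:1 ⇒ n(NaCl) = 11.991 mol.
Reaction (3): NaCl→Na2SO4 ratio 2:1 ⇒ n(Na2SO4) = 5.9955 mol.
Mass of Na2SO4 = 5.9955 × 142.04 = 851.60 g.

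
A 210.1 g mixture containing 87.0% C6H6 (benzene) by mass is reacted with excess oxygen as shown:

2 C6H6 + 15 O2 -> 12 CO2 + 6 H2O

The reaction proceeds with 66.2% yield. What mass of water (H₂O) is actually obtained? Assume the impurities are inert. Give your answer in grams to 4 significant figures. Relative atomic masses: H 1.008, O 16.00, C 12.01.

Pure C6H6 available = 210.1 g × 0.870 = 182.79 g.
M(C6H6) = 6(12.01) + 6(1.008) = 78.108 g/mol.
M(H2O) = 2(1.008) + 16.00 = 18.016 g/mol.
n(C6H6) = 182.79 g / 78.108 g/mol = 2.3402 mol.
From the equation the C6H6:H2O mole ratio is 2:6, so n(H2O) = 2.3402 × 6/2 = 7.0205 mol.
Mass of H2O = 7.0205 mol × 18.016 g/mol = 126.48 g.
Actual mass collected = 126.48 g × 0.662 = 83.731 g.

83.73 g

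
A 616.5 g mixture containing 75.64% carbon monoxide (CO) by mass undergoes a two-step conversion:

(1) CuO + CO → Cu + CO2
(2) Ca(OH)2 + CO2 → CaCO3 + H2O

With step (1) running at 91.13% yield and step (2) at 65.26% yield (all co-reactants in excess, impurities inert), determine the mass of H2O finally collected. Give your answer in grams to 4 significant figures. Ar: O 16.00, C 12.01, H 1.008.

Pure CO = 616.5 × 0.7564 = 466.32 g.
M(CO) = 12.01 + 16.00 = 28.01 g/mol.
M(H2O) = 2(1.008) + 16.00 = 18.016 g/mol.
n(CO) = 466.32 / 28.01 = 16.648 mol.
Step 1 (CO:CO2 = 1:1): theoretical n(CO2) = 16.648 mol; at 91.13% yield, n(CO2) = 15.172 mol.
Step 2 (CO2:H2O = 1:1): theoretical n(H2O) = 15.172 mol, so theoretical mass = 15.172 × 18.016 = 273.33 g.
At 65.26% yield, actual mass of H2O = 273.33 × 0.6526 = 178.38 g.

178.4 g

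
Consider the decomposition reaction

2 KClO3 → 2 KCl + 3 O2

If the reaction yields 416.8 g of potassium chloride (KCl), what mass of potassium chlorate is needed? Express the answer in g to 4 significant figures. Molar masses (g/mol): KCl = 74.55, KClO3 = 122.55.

n(KCl) = 416.80 g / 74.55 g/mol = 5.5909 mol.
From the equation the KCl:KClO3 mole ratio is 2:2, so n(KClO3) = 5.5909 × 2/2 = 5.5909 mol.
Mass of KClO3 = 5.5909 mol × 122.55 g/mol = 685.16 g.

685.2 g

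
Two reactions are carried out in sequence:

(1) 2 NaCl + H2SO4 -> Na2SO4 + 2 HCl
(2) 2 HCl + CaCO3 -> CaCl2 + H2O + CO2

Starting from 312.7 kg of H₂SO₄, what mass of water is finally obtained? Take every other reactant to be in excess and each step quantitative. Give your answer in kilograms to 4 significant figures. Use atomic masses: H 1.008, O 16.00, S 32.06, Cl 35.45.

57.44 kg

M(H2SO4) = 2(1.008) + 32.06 + 4(16.00) = 98.076 g/mol.
M(H2O) = 2(1.008) + 16.00 = 18.016 g/mol.
312.7 kg = 312700 g.
n(H2SO4) = 312700 / 98.076 = 3188.3 mol.
Step 1 gives a 1:2 ratio of H2SO4 to HCl, so n(HCl) = 6376.7 mol.
In step 2 the HCl:H2O ratio is 2:1, so n(H2O) = 3188.3 mol.
Mass of H2O = 3188.3 × 18.016 = 57441 g = 57.44 kg.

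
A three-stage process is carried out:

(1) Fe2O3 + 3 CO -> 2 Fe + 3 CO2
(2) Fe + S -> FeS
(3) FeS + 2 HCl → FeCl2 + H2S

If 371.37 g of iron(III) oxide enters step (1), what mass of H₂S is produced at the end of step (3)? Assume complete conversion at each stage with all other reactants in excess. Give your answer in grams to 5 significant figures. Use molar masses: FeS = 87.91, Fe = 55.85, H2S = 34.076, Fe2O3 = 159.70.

158.48 g

n(Fe2O3) = 371.37 / 159.70 = 2.32542 mol.
Reaction (1): Fe2O3→Fe ratio 1:2 ⇒ n(Fe) = 4.65085 mol.
Reaction (2): Fe→FeS ratio 1:1 ⇒ n(FeS) = 4.65085 mol.
Reaction (3): FeS→H2S ratio 1:1 ⇒ n(H2S) = 4.65085 mol.
Mass of H2S = 4.65085 × 34.076 = 158.482 g.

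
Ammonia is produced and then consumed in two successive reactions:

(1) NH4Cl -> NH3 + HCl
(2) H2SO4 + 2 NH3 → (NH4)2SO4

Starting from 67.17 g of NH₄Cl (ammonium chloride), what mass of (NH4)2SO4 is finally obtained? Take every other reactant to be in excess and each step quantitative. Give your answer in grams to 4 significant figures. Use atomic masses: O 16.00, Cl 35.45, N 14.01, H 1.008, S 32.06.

M(NH4Cl) = 14.01 + 4(1.008) + 35.45 = 53.492 g/mol.
M((NH4)2SO4) = 2(14.01) + 8(1.008) + 32.06 + 4(16.00) = 132.144 g/mol.
n(NH4Cl) = 67.170 / 53.492 = 1.2557 mol.
Step 1 gives a 1:1 ratio of NH4Cl to NH3, so n(NH3) = 1.2557 mol.
In step 2 the NH3:(NH4)2SO4 ratio is 2:1, so n((NH4)2SO4) = 0.62785 mol.
Mass of (NH4)2SO4 = 0.62785 × 132.144 = 82.967 g.

82.97 g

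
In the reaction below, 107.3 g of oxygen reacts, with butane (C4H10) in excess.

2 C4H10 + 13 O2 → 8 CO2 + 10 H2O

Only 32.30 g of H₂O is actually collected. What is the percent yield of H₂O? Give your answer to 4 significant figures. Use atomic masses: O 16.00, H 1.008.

69.51 %

M(O2) = 2(16.00) = 32.00 g/mol.
M(H2O) = 2(1.008) + 16.00 = 18.016 g/mol.
n(O2) = 107.30 g / 32.00 g/mol = 3.3531 mol.
From the equation the O2:H2O mole ratio is 13:10, so n(H2O) = 3.3531 × 10/13 = 2.5793 mol.
Mass of H2O = 2.5793 mol × 18.016 g/mol = 46.469 g.
This is the theoretical yield. Percent yield = 32.30 g / 46.469 g × 100% = 69.508%.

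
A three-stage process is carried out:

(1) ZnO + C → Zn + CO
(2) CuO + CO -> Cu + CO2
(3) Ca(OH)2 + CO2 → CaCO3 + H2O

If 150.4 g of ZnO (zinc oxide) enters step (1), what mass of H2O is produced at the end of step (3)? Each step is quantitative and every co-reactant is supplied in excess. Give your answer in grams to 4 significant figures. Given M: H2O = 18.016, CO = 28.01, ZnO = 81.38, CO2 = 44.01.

33.30 g

n(ZnO) = 150.4 / 81.38 = 1.8481 mol.
Reaction (1): ZnO→CO ratio 1:1 ⇒ n(CO) = 1.8481 mol.
Reaction (2): CO→CO2 ratio 1:1 ⇒ n(CO2) = 1.8481 mol.
Reaction (3): CO2→H2O ratio 1:1 ⇒ n(H2O) = 1.8481 mol.
Mass of H2O = 1.8481 × 18.016 = 33.296 g.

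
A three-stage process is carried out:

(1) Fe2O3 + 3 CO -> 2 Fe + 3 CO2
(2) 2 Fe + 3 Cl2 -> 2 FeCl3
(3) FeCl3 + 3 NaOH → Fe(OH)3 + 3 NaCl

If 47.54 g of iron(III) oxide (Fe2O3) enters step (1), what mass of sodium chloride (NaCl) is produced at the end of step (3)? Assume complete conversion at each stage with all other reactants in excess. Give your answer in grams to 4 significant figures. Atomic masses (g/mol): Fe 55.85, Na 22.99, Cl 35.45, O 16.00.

M(Fe2O3) = 2(55.85) + 3(16.00) = 159.70 g/mol.
M(NaCl) = 22.99 + 35.45 = 58.44 g/mol.
n(Fe2O3) = 47.54 / 159.70 = 0.29768 mol.
Reaction (1): Fe2O3→Fe ratio 1:2 ⇒ n(Fe) = 0.59537 mol.
Reaction (2): Fe→FeCl3 ratio 2:2 ⇒ n(FeCl3) = 0.59537 mol.
Reaction (3): FeCl3→NaCl ratio 1:3 ⇒ n(NaCl) = 1.7861 mol.
Mass of NaCl = 1.7861 × 58.44 = 104.38 g.

104.4 g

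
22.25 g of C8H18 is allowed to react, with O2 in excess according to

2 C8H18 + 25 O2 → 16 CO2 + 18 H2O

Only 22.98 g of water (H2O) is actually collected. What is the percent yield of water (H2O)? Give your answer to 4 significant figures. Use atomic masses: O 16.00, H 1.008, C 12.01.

72.76 %

M(C8H18) = 8(12.01) + 18(1.008) = 114.224 g/mol.
M(H2O) = 2(1.008) + 16.00 = 18.016 g/mol.
n(C8H18) = 22.250 g / 114.224 g/mol = 0.19479 mol.
From the equation the C8H18:H2O mole ratio is 2:18, so n(H2O) = 0.19479 × 18/2 = 1.7531 mol.
Mass of H2O = 1.7531 mol × 18.016 g/mol = 31.584 g.
This is the theoretical yield. Percent yield = 22.98 g / 31.584 g × 100% = 72.757%.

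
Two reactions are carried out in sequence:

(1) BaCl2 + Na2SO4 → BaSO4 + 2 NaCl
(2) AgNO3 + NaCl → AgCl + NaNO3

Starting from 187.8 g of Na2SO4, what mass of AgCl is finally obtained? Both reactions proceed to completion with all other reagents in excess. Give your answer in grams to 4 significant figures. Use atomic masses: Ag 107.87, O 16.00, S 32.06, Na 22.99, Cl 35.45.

M(Na2SO4) = 2(22.99) + 32.06 + 4(16.00) = 142.04 g/mol.
M(AgCl) = 107.87 + 35.45 = 143.32 g/mol.
n(Na2SO4) = 187.80 / 142.04 = 1.3222 mol.
Step 1 gives a 1:2 ratio of Na2SO4 to NaCl, so n(NaCl) = 2.6443 mol.
In step 2 the NaCl:AgCl ratio is 1:1, so n(AgCl) = 2.6443 mol.
Mass of AgCl = 2.6443 × 143.32 = 378.98 g.

379.0 g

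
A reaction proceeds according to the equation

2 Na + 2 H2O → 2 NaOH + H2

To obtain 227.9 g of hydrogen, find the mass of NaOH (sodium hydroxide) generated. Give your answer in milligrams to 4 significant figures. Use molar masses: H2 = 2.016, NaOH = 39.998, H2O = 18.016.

n(H2) = 227.90 g / 2.016 g/mol = 113.05 mol.
From the equation the H2:NaOH mole ratio is 1:2, so n(NaOH) = 113.05 × 2/1 = 226.09 mol.
Mass of NaOH = 226.09 mol × 39.998 g/mol = 9043.2 g.
Converting to mg: 9043.2 g = 9043000 mg.

9043000 mg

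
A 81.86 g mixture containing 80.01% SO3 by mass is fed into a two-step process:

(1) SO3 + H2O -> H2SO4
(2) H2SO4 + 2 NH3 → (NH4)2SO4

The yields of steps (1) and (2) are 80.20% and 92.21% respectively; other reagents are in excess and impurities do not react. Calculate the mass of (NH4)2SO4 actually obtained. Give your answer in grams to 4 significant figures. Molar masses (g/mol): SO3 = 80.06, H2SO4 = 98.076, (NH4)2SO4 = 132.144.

79.95 g

Pure SO3 = 81.86 × 0.8001 = 65.496 g.
n(SO3) = 65.496 / 80.06 = 0.81809 mol.
Step 1 (SO3:H2SO4 = 1:1): theoretical n(H2SO4) = 0.81809 mol; at 80.20% yield, n(H2SO4) = 0.65611 mol.
Step 2 (H2SO4:(NH4)2SO4 = 1:1): theoretical n((NH4)2SO4) = 0.65611 mol, so theoretical mass = 0.65611 × 132.144 = 86.701 g.
At 92.21% yield, actual mass of (NH4)2SO4 = 86.701 × 0.9221 = 79.947 g.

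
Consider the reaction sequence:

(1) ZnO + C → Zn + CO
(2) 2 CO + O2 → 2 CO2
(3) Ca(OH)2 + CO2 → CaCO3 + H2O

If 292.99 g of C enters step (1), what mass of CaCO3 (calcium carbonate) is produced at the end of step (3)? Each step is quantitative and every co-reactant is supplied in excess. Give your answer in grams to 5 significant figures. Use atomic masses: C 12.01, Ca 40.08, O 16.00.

2441.7 g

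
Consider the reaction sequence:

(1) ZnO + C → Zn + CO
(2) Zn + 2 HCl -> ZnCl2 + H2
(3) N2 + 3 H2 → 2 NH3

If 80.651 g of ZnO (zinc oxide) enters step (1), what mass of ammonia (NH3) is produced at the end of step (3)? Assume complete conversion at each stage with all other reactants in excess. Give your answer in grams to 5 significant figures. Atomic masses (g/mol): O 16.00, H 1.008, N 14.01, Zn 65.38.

11.254 g

M(ZnO) = 65.38 + 16.00 = 81.38 g/mol.
M(NH3) = 14.01 + 3(1.008) = 17.034 g/mol.
n(ZnO) = 80.651 / 81.38 = 0.991042 mol.
Reaction (1): ZnO→Zn ratio 1:1 ⇒ n(Zn) = 0.991042 mol.
Reaction (2): Zn→H2 ratio 1:1 ⇒ n(H2) = 0.991042 mol.
Reaction (3): H2→NH3 ratio 3:2 ⇒ n(NH3) = 0.660695 mol.
Mass of NH3 = 0.660695 × 17.034 = 11.2543 g.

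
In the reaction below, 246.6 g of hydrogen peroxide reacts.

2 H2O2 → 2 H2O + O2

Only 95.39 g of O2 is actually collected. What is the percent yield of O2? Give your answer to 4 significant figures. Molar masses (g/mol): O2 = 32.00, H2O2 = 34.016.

n(H2O2) = 246.60 g / 34.016 g/mol = 7.2495 mol.
From the equation the H2O2:O2 mole ratio is 2:1, so n(O2) = 7.2495 × 1/2 = 3.6248 mol.
Mass of O2 = 3.6248 mol × 32.00 g/mol = 115.99 g.
This is the theoretical yield. Percent yield = 95.39 g / 115.99 g × 100% = 82.238%.

82.24 %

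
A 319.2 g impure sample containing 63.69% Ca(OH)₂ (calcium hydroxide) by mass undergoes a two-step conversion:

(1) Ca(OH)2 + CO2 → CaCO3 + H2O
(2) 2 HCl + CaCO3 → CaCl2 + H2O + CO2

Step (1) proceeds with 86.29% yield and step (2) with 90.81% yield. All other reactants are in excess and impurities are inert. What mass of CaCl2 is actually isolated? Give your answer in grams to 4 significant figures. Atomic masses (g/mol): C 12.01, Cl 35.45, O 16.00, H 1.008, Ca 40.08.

238.6 g

Pure Ca(OH)2 = 319.2 × 0.6369 = 203.30 g.
M(Ca(OH)2) = 40.08 + 2(16.00) + 2(1.008) = 74.096 g/mol.
M(CaCl2) = 40.08 + 2(35.45) = 110.98 g/mol.
n(Ca(OH)2) = 203.30 / 74.096 = 2.7437 mol.
Step 1 (Ca(OH)2:CaCO3 = 1:1): theoretical n(CaCO3) = 2.7437 mol; at 86.29% yield, n(CaCO3) = 2.3676 mol.
Step 2 (CaCO3:CaCl2 = 1:1): theoretical n(CaCl2) = 2.3676 mol, so theoretical mass = 2.3676 × 110.98 = 262.75 g.
At 90.81% yield, actual mass of CaCl2 = 262.75 × 0.9081 = 238.60 g.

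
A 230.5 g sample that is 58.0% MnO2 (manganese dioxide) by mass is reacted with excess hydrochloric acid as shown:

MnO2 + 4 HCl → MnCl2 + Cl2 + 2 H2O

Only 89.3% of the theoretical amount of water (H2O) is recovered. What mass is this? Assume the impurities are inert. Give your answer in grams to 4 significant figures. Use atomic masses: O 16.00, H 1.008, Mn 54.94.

49.48 g

Pure MnO2 available = 230.5 g × 0.580 = 133.69 g.
M(MnO2) = 54.94 + 2(16.00) = 86.94 g/mol.
M(H2O) = 2(1.008) + 16.00 = 18.016 g/mol.
n(MnO2) = 133.69 g / 86.94 g/mol = 1.5377 mol.
From the equation the MnO2:H2O mole ratio is 1:2, so n(H2O) = 1.5377 × 2/1 = 3.0755 mol.
Mass of H2O = 3.0755 mol × 18.016 g/mol = 55.407 g.
Actual mass collected = 55.407 g × 0.893 = 49.479 g.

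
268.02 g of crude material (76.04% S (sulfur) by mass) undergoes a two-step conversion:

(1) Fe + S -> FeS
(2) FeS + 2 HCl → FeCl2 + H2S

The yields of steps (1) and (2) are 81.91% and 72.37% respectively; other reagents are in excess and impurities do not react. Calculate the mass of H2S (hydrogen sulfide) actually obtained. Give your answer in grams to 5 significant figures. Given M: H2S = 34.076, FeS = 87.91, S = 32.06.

128.41 g

Pure S = 268.02 × 0.7604 = 203.802 g.
n(S) = 203.802 / 32.06 = 6.35691 mol.
Step 1 (S:FeS = 1:1): theoretical n(FeS) = 6.35691 mol; at 81.91% yield, n(FeS) = 5.20694 mol.
Step 2 (FeS:H2S = 1:1): theoretical n(H2S) = 5.20694 mol, so theoretical mass = 5.20694 × 34.076 = 177.432 g.
At 72.37% yield, actual mass of H2S = 177.432 × 0.7237 = 128.407 g.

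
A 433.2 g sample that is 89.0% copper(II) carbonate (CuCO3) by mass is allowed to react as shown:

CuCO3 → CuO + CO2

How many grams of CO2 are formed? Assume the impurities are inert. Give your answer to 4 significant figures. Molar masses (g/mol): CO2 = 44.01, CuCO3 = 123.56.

Mass of pure CuCO3 = 433.2 g × 0.890 = 385.55 g.
n(CuCO3) = 385.55 g / 123.56 g/mol = 3.1203 mol.
From the equation the CuCO3:CO2 mole ratio is 1:1, so n(CO2) = 3.1203 × 1/1 = 3.1203 mol.
Mass of CO2 = 3.1203 mol × 44.01 g/mol = 137.33 g.

137.3 g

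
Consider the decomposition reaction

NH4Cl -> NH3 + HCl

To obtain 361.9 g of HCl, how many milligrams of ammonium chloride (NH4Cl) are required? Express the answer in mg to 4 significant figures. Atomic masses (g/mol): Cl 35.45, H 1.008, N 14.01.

531000 mg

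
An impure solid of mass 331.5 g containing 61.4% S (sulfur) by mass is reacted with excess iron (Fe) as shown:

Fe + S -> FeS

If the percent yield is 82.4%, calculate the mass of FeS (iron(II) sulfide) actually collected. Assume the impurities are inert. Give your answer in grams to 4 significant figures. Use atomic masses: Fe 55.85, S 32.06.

Pure S available = 331.5 g × 0.614 = 203.54 g.
M(S) = 32.06 g/mol.
M(FeS) = 55.85 + 32.06 = 87.91 g/mol.
n(S) = 203.54 g / 32.06 g/mol = 6.3488 mol.
From the equation the S:FeS mole ratio is 1:1, so n(FeS) = 6.3488 × 1/1 = 6.3488 mol.
Mass of FeS = 6.3488 mol × 87.91 g/mol = 558.12 g.
Actual mass collected = 558.12 g × 0.824 = 459.89 g.

459.9 g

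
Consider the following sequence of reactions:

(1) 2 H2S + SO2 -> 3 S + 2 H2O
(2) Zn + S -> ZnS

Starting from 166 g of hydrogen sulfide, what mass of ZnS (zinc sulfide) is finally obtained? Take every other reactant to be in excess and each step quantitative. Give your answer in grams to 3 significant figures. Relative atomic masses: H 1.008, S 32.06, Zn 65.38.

712 g

M(H2S) = 2(1.008) + 32.06 = 34.076 g/mol.
M(ZnS) = 65.38 + 32.06 = 97.44 g/mol.
n(H2S) = 166.0 / 34.076 = 4.871 mol.
Step 1 gives a 2:3 ratio of H2S to S, so n(S) = 7.307 mol.
In step 2 the S:ZnS ratio is 1:1, so n(ZnS) = 7.307 mol.
Mass of ZnS = 7.307 × 97.44 = 712.0 g.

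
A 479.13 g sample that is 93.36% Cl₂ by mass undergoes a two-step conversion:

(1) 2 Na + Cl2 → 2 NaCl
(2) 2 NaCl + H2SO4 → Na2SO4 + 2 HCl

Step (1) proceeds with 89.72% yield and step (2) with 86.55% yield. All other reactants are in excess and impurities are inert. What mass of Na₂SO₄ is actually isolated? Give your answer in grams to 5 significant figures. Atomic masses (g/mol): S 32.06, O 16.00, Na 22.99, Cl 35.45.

695.88 g

Pure Cl2 = 479.13 × 0.9336 = 447.316 g.
M(Cl2) = 2(35.45) = 70.90 g/mol.
M(Na2SO4) = 2(22.99) + 32.06 + 4(16.00) = 142.04 g/mol.
n(Cl2) = 447.316 / 70.90 = 6.30911 mol.
Step 1 (Cl2:NaCl = 1:2): theoretical n(NaCl) = 12.6182 mol; at 89.72% yield, n(NaCl) = 11.3211 mol.
Step 2 (NaCl:Na2SO4 = 2:1): theoretical n(Na2SO4) = 5.66053 mol, so theoretical mass = 5.66053 × 142.04 = 804.022 g.
At 86.55% yield, actual mass of Na2SO4 = 804.022 × 0.8655 = 695.881 g.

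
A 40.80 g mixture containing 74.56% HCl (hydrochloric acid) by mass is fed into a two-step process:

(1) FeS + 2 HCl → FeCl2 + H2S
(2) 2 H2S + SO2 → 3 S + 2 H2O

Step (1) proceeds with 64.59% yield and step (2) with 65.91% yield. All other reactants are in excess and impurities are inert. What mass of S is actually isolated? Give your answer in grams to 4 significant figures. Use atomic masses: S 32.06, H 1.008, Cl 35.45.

Pure HCl = 40.80 × 0.7456 = 30.420 g.
M(HCl) = 1.008 + 35.45 = 36.458 g/mol.
M(S) = 32.06 g/mol.
n(HCl) = 30.420 / 36.458 = 0.83440 mol.
Step 1 (HCl:H2S = 2:1): theoretical n(H2S) = 0.41720 mol; at 64.59% yield, n(H2S) = 0.26947 mol.
Step 2 (H2S:S = 2:3): theoretical n(S) = 0.40420 mol, so theoretical mass = 0.40420 × 32.06 = 12.959 g.
At 65.91% yield, actual mass of S = 12.959 × 0.6591 = 8.5411 g.

8.541 g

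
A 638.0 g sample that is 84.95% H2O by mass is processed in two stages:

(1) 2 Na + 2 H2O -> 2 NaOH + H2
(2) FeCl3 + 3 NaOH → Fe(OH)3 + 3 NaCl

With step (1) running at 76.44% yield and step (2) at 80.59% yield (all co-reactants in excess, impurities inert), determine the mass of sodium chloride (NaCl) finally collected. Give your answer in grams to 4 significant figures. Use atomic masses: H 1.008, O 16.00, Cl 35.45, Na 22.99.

1083 g

Pure H2O = 638.0 × 0.8495 = 541.98 g.
M(H2O) = 2(1.008) + 16.00 = 18.016 g/mol.
M(NaCl) = 22.99 + 35.45 = 58.44 g/mol.
n(H2O) = 541.98 / 18.016 = 30.083 mol.
Step 1 (H2O:NaOH = 2:2): theoretical n(NaOH) = 30.083 mol; at 76.44% yield, n(NaOH) = 22.996 mol.
Step 2 (NaOH:NaCl = 3:3): theoretical n(NaCl) = 22.996 mol, so theoretical mass = 22.996 × 58.44 = 1343.9 g.
At 80.59% yield, actual mass of NaCl = 1343.9 × 0.8059 = 1083.0 g.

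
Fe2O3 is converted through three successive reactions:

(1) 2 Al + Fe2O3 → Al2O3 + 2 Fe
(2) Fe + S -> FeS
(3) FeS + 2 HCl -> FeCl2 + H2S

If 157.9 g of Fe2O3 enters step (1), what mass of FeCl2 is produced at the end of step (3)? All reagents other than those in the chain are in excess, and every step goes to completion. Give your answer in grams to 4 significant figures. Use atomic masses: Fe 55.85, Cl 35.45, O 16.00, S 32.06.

M(Fe2O3) = 2(55.85) + 3(16.00) = 159.70 g/mol.
M(FeCl2) = 55.85 + 2(35.45) = 126.75 g/mol.
n(Fe2O3) = 157.9 / 159.70 = 0.98873 mol.
Reaction (1): Fe2O3→Fe ratio 1:2 ⇒ n(Fe) = 1.9775 mol.
Reaction (2): Fe→FeS ratio 1:1 ⇒ n(FeS) = 1.9775 mol.
Reaction (3): FeS→FeCl2 ratio 1:1 ⇒ n(FeCl2) = 1.9775 mol.
Mass of FeCl2 = 1.9775 × 126.75 = 250.64 g.

250.6 g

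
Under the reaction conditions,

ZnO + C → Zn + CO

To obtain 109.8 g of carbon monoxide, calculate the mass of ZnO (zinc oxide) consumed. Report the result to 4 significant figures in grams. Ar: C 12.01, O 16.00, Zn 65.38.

319.0 g

M(CO) = 12.01 + 16.00 = 28.01 g/mol.
M(ZnO) = 65.38 + 16.00 = 81.38 g/mol.
n(CO) = 109.80 g / 28.01 g/mol = 3.9200 mol.
From the equation the CO:ZnO mole ratio is 1:1, so n(ZnO) = 3.9200 × 1/1 = 3.9200 mol.
Mass of ZnO = 3.9200 mol × 81.38 g/mol = 319.01 g.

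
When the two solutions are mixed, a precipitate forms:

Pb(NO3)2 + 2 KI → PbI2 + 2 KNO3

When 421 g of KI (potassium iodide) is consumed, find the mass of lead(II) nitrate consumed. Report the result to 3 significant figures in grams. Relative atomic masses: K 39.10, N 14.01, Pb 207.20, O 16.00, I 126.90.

M(KI) = 39.10 + 126.90 = 166.00 g/mol.
M(Pb(NO3)2) = 207.20 + 2(14.01) + 6(16.00) = 331.22 g/mol.
n(KI) = 421.0 g / 166.00 g/mol = 2.536 mol.
From the equation the KI:Pb(NO3)2 mole ratio is 2:1, so n(Pb(NO3)2) = 2.536 × 1/2 = 1.268 mol.
Mass of Pb(NO3)2 = 1.268 mol × 331.22 g/mol = 420.0 g.

420 g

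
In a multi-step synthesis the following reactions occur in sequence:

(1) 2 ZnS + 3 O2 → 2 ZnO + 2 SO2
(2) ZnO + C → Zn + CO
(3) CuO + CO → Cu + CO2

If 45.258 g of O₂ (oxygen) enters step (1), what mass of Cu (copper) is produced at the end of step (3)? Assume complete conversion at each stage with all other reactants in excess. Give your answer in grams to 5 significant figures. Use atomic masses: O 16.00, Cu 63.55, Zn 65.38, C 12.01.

M(O2) = 2(16.00) = 32.00 g/mol.
M(Cu) = 63.55 g/mol.
n(O2) = 45.258 / 32.00 = 1.41431 mol.
Reaction (1): O2→ZnO ratio 3:2 ⇒ n(ZnO) = 0.942875 mol.
Reaction (2): ZnO→CO ratio 1:1 ⇒ n(CO) = 0.942875 mol.
Reaction (3): CO→Cu ratio 1:1 ⇒ n(Cu) = 0.942875 mol.
Mass of Cu = 0.942875 × 63.55 = 59.9197 g.

59.920 g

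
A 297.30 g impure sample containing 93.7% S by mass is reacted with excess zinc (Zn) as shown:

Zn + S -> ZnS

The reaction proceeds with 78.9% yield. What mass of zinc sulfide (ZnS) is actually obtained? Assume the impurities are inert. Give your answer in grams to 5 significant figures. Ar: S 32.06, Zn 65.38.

668.01 g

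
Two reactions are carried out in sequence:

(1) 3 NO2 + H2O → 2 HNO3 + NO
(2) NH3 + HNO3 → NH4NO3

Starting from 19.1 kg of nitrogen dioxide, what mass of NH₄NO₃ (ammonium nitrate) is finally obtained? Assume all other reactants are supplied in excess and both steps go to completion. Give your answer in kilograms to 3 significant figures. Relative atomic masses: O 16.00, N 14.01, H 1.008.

M(NO2) = 14.01 + 2(16.00) = 46.01 g/mol.
M(NH4NO3) = 2(14.01) + 4(1.008) + 3(16.00) = 80.052 g/mol.
19.1 kg = 19100 g.
n(NO2) = 19100 / 46.01 = 415.1 mol.
Step 1 gives a 3:2 ratio of NO2 to HNO3, so n(HNO3) = 276.8 mol.
In step 2 the HNO3:NH4NO3 ratio is 1:1, so n(NH4NO3) = 276.8 mol.
Mass of NH4NO3 = 276.8 × 80.052 = 22150 g = 22.2 kg.

22.2 kg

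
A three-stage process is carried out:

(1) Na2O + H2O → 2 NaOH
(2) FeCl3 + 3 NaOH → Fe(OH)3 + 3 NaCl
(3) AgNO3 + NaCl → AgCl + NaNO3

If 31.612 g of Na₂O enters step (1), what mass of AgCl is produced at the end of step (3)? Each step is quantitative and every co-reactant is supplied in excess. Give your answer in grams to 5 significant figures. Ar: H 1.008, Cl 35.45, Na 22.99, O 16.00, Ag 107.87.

146.20 g

M(Na2O) = 2(22.99) + 16.00 = 61.98 g/mol.
M(AgCl) = 107.87 + 35.45 = 143.32 g/mol.
n(Na2O) = 31.612 / 61.98 = 0.510035 mol.
Reaction (1): Na2O→NaOH ratio 1:2 ⇒ n(NaOH) = 1.02007 mol.
Reaction (2): NaOH→NaCl ratio 3:3 ⇒ n(NaCl) = 1.02007 mol.
Reaction (3): NaCl→AgCl ratio 1:1 ⇒ n(AgCl) = 1.02007 mol.
Mass of AgCl = 1.02007 × 143.32 = 146.197 g.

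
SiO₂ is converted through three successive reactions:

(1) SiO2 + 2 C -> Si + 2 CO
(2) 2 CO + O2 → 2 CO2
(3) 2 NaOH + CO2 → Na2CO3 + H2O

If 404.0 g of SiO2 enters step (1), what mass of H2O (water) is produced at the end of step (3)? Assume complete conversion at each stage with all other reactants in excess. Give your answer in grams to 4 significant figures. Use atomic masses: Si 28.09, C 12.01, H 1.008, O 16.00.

M(SiO2) = 28.09 + 2(16.00) = 60.09 g/mol.
M(H2O) = 2(1.008) + 16.00 = 18.016 g/mol.
n(SiO2) = 404.0 / 60.09 = 6.7232 mol.
Reaction (1): SiO2→CO ratio 1:2 ⇒ n(CO) = 13.446 mol.
Reaction (2): CO→CO2 ratio 2:2 ⇒ n(CO2) = 13.446 mol.
Reaction (3): CO2→H2O ratio 1:1 ⇒ n(H2O) = 13.446 mol.
Mass of H2O = 13.446 × 18.016 = 242.25 g.

242.3 g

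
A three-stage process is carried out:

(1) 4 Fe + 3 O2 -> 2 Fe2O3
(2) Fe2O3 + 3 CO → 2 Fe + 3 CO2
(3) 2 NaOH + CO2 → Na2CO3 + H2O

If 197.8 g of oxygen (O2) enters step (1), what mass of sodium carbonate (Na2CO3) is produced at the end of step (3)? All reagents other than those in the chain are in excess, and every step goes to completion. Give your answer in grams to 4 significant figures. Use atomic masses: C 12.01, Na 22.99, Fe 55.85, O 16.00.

1310 g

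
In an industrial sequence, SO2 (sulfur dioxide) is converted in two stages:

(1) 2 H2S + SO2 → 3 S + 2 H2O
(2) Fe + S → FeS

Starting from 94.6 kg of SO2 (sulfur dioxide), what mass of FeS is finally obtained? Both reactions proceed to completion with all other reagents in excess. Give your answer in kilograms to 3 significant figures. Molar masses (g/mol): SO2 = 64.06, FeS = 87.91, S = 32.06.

389 kg

94.6 kg = 94600 g.
n(SO2) = 94600 / 64.06 = 1477 mol.
Step 1 gives a 1:3 ratio of SO2 to S, so n(S) = 4430 mol.
In step 2 the S:FeS ratio is 1:1, so n(FeS) = 4430 mol.
Mass of FeS = 4430 × 87.91 = 389500 g = 389 kg.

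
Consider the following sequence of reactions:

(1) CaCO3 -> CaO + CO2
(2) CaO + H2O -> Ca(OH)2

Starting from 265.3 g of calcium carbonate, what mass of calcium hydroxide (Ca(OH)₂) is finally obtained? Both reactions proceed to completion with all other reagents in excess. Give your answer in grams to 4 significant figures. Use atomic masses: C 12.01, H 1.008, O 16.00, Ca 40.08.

M(CaCO3) = 40.08 + 12.01 + 3(16.00) = 100.09 g/mol.
M(Ca(OH)2) = 40.08 + 2(16.00) + 2(1.008) = 74.096 g/mol.
n(CaCO3) = 265.30 / 100.09 = 2.6506 mol.
Step 1 gives a 1:1 ratio of CaCO3 to CaO, so n(CaO) = 2.6506 mol.
In step 2 the CaO:Ca(OH)2 ratio is 1:1, so n(Ca(OH)2) = 2.6506 mol.
Mass of Ca(OH)2 = 2.6506 × 74.096 = 196.40 g.

196.4 g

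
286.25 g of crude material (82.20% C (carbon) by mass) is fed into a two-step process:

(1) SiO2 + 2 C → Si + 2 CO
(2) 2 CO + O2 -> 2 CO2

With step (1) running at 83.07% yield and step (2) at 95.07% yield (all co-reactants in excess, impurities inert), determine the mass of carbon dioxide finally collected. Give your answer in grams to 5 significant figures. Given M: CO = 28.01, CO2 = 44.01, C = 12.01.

680.95 g

Pure C = 286.25 × 0.8220 = 235.298 g.
n(C) = 235.298 / 12.01 = 19.5918 mol.
Step 1 (C:CO = 2:2): theoretical n(CO) = 19.5918 mol; at 83.07% yield, n(CO) = 16.2749 mol.
Step 2 (CO:CO2 = 2:2): theoretical n(CO2) = 16.2749 mol, so theoretical mass = 16.2749 × 44.01 = 716.259 g.
At 95.07% yield, actual mass of CO2 = 716.259 × 0.9507 = 680.947 g.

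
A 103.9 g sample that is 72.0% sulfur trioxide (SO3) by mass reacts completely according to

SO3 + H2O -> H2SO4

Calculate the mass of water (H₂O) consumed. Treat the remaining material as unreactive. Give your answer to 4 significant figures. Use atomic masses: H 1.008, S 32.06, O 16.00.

16.83 g

Mass of pure SO3 = 103.9 g × 0.720 = 74.808 g.
M(SO3) = 32.06 + 3(16.00) = 80.06 g/mol.
M(H2O) = 2(1.008) + 16.00 = 18.016 g/mol.
n(SO3) = 74.808 g / 80.06 g/mol = 0.93440 mol.
From the equation the SO3:H2O mole ratio is 1:1, so n(H2O) = 0.93440 × 1/1 = 0.93440 mol.
Mass of H2O = 0.93440 mol × 18.016 g/mol = 16.834 g.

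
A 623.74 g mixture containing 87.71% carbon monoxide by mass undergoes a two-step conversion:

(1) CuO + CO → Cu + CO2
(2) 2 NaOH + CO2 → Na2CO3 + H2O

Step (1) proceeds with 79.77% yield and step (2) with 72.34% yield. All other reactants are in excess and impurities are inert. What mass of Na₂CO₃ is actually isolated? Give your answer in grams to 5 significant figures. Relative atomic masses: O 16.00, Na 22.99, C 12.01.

1194.6 g

Pure CO = 623.74 × 0.8771 = 547.082 g.
M(CO) = 12.01 + 16.00 = 28.01 g/mol.
M(Na2CO3) = 2(22.99) + 12.01 + 3(16.00) = 105.99 g/mol.
n(CO) = 547.082 / 28.01 = 19.5317 mol.
Step 1 (CO:CO2 = 1:1): theoretical n(CO2) = 19.5317 mol; at 79.77% yield, n(CO2) = 15.5804 mol.
Step 2 (CO2:Na2CO3 = 1:1): theoretical n(Na2CO3) = 15.5804 mol, so theoretical mass = 15.5804 × 105.99 = 1651.37 g.
At 72.34% yield, actual mass of Na2CO3 = 1651.37 × 0.7234 = 1194.60 g.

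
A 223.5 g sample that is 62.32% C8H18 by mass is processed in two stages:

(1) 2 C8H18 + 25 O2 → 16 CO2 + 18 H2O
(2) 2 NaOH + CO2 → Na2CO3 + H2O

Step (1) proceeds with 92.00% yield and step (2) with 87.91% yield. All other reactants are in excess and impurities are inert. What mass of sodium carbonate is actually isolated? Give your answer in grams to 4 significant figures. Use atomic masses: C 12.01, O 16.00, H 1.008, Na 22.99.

836.2 g

Pure C8H18 = 223.5 × 0.6232 = 139.29 g.
M(C8H18) = 8(12.01) + 18(1.008) = 114.224 g/mol.
M(Na2CO3) = 2(22.99) + 12.01 + 3(16.00) = 105.99 g/mol.
n(C8H18) = 139.29 / 114.224 = 1.2194 mol.
Step 1 (C8H18:CO2 = 2:16): theoretical n(CO2) = 9.7552 mol; at 92.00% yield, n(CO2) = 8.9748 mol.
Step 2 (CO2:Na2CO3 = 1:1): theoretical n(Na2CO3) = 8.9748 mol, so theoretical mass = 8.9748 × 105.99 = 951.24 g.
At 87.91% yield, actual mass of Na2CO3 = 951.24 × 0.8791 = 836.24 g.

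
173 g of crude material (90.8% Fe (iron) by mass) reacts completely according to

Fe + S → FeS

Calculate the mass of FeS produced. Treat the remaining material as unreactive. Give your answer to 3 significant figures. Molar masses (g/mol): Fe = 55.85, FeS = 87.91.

247 g

Mass of pure Fe = 173 g × 0.908 = 157.1 g.
n(Fe) = 157.1 g / 55.85 g/mol = 2.813 mol.
From the equation the Fe:FeS mole ratio is 1:1, so n(FeS) = 2.813 × 1/1 = 2.813 mol.
Mass of FeS = 2.813 mol × 87.91 g/mol = 247.3 g.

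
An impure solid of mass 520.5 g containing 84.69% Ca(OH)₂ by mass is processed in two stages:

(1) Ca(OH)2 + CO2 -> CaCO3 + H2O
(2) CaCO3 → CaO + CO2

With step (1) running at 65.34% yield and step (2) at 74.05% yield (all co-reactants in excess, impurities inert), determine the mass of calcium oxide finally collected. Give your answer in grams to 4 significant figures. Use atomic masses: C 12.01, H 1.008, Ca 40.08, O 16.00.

161.4 g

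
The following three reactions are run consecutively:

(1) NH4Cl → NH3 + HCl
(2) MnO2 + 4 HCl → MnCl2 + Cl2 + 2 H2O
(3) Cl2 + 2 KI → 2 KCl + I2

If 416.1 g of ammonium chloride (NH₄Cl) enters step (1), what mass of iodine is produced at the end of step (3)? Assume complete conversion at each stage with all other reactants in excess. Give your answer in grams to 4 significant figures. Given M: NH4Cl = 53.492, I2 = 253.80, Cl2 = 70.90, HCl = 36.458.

n(NH4Cl) = 416.1 / 53.492 = 7.7787 mol.
Reaction (1): NH4Cl→HCl ratio 1:1 ⇒ n(HCl) = 7.7787 mol.
Reaction (2): HCl→Cl2 ratio 4:1 ⇒ n(Cl2) = 1.9447 mol.
Reaction (3): Cl2→I2 ratio 1:1 ⇒ n(I2) = 1.9447 mol.
Mass of I2 = 1.9447 × 253.80 = 493.56 g.

493.6 g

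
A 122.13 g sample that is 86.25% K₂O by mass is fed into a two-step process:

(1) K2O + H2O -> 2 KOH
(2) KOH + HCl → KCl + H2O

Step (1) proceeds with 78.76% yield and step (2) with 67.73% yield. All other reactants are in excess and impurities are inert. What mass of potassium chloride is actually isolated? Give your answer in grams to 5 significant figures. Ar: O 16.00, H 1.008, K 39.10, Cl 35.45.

88.940 g

Pure K2O = 122.13 × 0.8625 = 105.337 g.
M(K2O) = 2(39.10) + 16.00 = 94.20 g/mol.
M(KCl) = 39.10 + 35.45 = 74.55 g/mol.
n(K2O) = 105.337 / 94.20 = 1.11823 mol.
Step 1 (K2O:KOH = 1:2): theoretical n(KOH) = 2.23646 mol; at 78.76% yield, n(KOH) = 1.76143 mol.
Step 2 (KOH:KCl = 1:1): theoretical n(KCl) = 1.76143 mol, so theoretical mass = 1.76143 × 74.55 = 131.315 g.
At 67.73% yield, actual mass of KCl = 131.315 × 0.6773 = 88.9396 g.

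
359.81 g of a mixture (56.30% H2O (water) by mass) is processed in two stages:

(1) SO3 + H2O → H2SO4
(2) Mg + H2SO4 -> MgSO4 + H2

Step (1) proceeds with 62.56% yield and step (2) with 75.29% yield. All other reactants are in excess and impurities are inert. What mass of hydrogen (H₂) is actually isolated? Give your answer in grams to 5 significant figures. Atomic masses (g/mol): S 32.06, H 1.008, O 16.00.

10.677 g

Pure H2O = 359.81 × 0.5630 = 202.573 g.
M(H2O) = 2(1.008) + 16.00 = 18.016 g/mol.
M(H2) = 2(1.008) = 2.016 g/mol.
n(H2O) = 202.573 / 18.016 = 11.2441 mol.
Step 1 (H2O:H2SO4 = 1:1): theoretical n(H2SO4) = 11.2441 mol; at 62.56% yield, n(H2SO4) = 7.03429 mol.
Step 2 (H2SO4:H2 = 1:1): theoretical n(H2) = 7.03429 mol, so theoretical mass = 7.03429 × 2.016 = 14.1811 g.
At 75.29% yield, actual mass of H2 = 14.1811 × 0.7529 = 10.6770 g.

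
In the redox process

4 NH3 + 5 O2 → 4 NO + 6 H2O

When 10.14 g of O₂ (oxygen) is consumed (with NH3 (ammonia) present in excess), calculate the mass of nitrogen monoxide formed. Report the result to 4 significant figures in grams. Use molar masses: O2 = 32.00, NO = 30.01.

n(O2) = 10.140 g / 32.00 g/mol = 0.31688 mol.
From the equation the O2:NO mole ratio is 5:4, so n(NO) = 0.31688 × 4/5 = 0.25350 mol.
Mass of NO = 0.25350 mol × 30.01 g/mol = 7.6075 g.

7.608 g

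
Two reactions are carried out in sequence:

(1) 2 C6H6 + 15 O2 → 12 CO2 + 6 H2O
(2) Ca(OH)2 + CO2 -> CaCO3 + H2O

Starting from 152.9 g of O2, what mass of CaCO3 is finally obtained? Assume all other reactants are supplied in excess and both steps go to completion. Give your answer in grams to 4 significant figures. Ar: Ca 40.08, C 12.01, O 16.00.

382.6 g

M(O2) = 2(16.00) = 32.00 g/mol.
M(CaCO3) = 40.08 + 12.01 + 3(16.00) = 100.09 g/mol.
n(O2) = 152.90 / 32.00 = 4.7781 mol.
Step 1 gives a 15:12 ratio of O2 to CO2, so n(CO2) = 3.8225 mol.
In step 2 the CO2:CaCO3 ratio is 1:1, so n(CaCO3) = 3.8225 mol.
Mass of CaCO3 = 3.8225 × 100.09 = 382.59 g.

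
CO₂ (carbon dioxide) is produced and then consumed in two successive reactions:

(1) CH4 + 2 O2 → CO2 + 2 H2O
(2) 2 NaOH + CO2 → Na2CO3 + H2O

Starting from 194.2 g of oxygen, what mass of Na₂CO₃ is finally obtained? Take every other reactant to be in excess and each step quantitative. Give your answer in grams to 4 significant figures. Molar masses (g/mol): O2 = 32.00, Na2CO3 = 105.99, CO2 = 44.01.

321.6 g

n(O2) = 194.20 / 32.00 = 6.0687 mol.
Step 1 gives a 2:1 ratio of O2 to CO2, so n(CO2) = 3.0344 mol.
In step 2 the CO2:Na2CO3 ratio is 1:1, so n(Na2CO3) = 3.0344 mol.
Mass of Na2CO3 = 3.0344 × 105.99 = 321.61 g.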